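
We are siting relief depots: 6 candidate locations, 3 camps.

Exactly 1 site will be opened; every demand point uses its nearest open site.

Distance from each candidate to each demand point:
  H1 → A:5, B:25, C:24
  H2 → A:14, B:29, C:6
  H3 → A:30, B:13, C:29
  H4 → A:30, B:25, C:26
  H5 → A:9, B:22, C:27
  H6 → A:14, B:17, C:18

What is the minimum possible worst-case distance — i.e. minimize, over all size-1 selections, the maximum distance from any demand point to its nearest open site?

18

Open {H6}.
  Farthest demand point is C at distance 18 (to H6); all others are ≤ 18.
With {H1} the worst case is 25.
With {H5} the worst case is 27.
No size-1 selection achieves below 18.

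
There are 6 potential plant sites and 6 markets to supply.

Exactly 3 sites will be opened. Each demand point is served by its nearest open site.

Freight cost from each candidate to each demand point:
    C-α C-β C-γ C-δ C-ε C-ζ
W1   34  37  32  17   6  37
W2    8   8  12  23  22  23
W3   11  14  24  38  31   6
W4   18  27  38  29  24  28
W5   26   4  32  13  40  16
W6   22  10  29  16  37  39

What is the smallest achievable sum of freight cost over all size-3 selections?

57

Open {W1, W2, W3}.
  C-α→W2 8, C-β→W2 8, C-γ→W2 12, C-δ→W1 17, C-ε→W1 6, C-ζ→W3 6  ⇒ total 57.
Compare {W1, W2, W5}: total 59.
Compare {W1, W3, W5}: total 64.
No size-3 selection does better; minimum is 57.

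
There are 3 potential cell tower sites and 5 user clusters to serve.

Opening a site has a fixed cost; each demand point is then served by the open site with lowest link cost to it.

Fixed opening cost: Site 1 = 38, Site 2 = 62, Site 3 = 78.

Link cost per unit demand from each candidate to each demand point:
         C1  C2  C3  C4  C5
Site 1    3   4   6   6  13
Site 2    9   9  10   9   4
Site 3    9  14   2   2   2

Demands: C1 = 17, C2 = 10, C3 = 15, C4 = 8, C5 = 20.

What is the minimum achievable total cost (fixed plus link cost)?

Open {Site 1, Site 3}: assign each demand point to its cheapest open site.
  C1→Site 1 17×3=51, C2→Site 1 10×4=40, C3→Site 3 15×2=30, C4→Site 3 8×2=16, C5→Site 3 20×2=40
  link cost 177, fixed 116 → total 293.
Compare {Site 1, Site 2, Site 3}: link cost 177 + fixed 178 = 355.
Compare {Site 1, Site 2}: link cost 309 + fixed 100 = 409.
Compare {Site 3}: link cost 379 + fixed 78 = 457.
All other subsets cost ≥ 355. Minimum total cost: 293.

293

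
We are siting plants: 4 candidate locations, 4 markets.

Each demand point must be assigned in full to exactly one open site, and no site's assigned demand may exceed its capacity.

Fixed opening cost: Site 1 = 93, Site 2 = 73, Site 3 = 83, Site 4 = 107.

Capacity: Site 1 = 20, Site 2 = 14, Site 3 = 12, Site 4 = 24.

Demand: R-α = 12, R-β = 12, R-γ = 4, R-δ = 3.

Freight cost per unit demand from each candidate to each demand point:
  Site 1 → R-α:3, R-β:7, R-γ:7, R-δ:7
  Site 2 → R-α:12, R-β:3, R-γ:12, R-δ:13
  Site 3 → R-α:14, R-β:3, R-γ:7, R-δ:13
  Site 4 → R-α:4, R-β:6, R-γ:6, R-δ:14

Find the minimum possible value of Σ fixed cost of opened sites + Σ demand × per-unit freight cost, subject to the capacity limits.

287

Open {Site 1, Site 2}; cheapest assignment that respects the capacities:
  Site 1 (cap 20, load 19): R-α, R-γ, R-δ — cost 12×3 + 4×7 + 3×7 = 85
  Site 2 (cap 14, load 12): R-β — cost 12×3 = 36
  Shipping 121, fixed 166 → total 287.
  Any other capacity-feasible assignment to {Site 1, Site 2} ships for at least 121.
Compare {Site 1, Site 3}: its best feasible assignment gives total 297.
Compare {Site 2, Site 4}: its best feasible assignment gives total 330.
Every other set of open sites that can feasibly serve all demand totals ≥ 297 even under its best assignment. Minimum: 287.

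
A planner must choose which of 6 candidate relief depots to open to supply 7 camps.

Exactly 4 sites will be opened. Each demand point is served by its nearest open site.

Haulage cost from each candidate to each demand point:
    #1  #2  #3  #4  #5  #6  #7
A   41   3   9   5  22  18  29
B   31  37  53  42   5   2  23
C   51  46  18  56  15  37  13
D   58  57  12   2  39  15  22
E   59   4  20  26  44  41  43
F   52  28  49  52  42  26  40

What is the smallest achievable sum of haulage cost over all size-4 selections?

Open {A, B, C, D}.
  #1→B 31, #2→A 3, #3→A 9, #4→D 2, #5→B 5, #6→B 2, #7→C 13  ⇒ total 65.
Compare {A, B, C, E}: total 68.
Compare {A, B, C, F}: total 68.
No size-4 selection does better; minimum is 65.

65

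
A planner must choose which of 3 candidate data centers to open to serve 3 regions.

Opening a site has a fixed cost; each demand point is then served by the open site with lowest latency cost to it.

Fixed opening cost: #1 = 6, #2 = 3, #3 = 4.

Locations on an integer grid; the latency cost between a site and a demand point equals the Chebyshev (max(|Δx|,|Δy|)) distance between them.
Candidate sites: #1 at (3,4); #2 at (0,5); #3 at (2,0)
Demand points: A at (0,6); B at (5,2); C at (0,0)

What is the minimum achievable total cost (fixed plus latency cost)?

13

Open {#2, #3}: assign each demand point to its cheapest open site.
  A→#2 1, B→#3 3, C→#3 2
  latency cost 6, fixed 7 → total 13.
Compare {#2}: latency cost 11 + fixed 3 = 14.
Compare {#1}: latency cost 9 + fixed 6 = 15.
Compare {#3}: latency cost 11 + fixed 4 = 15.
All other subsets cost ≥ 14. Minimum total cost: 13.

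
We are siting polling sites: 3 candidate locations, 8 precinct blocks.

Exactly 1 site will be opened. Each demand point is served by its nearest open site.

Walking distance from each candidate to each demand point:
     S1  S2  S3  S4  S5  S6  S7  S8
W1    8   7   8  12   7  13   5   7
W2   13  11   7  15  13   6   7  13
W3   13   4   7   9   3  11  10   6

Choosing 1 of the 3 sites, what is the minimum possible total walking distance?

63

Open {W3}.
  S1→W3 13, S2→W3 4, S3→W3 7, S4→W3 9, S5→W3 3, S6→W3 11, S7→W3 10, S8→W3 6  ⇒ total 63.
Compare {W1}: total 67.
Compare {W2}: total 85.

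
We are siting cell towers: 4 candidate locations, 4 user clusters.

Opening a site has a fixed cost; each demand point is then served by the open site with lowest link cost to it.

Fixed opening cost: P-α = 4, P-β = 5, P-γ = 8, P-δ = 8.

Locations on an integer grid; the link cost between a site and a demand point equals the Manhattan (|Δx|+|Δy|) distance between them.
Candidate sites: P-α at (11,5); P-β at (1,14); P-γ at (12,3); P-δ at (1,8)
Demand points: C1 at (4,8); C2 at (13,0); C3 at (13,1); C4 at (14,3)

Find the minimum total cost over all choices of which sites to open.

28

Open {P-γ, P-δ}: assign each demand point to its cheapest open site.
  C1→P-δ 3, C2→P-γ 4, C3→P-γ 3, C4→P-γ 2
  link cost 12, fixed 16 → total 28.
Compare {P-γ}: link cost 22 + fixed 8 = 30.
Compare {P-α, P-γ}: link cost 19 + fixed 12 = 31.
Compare {P-β, P-γ}: link cost 18 + fixed 13 = 31.
All other subsets cost ≥ 30. Minimum total cost: 28.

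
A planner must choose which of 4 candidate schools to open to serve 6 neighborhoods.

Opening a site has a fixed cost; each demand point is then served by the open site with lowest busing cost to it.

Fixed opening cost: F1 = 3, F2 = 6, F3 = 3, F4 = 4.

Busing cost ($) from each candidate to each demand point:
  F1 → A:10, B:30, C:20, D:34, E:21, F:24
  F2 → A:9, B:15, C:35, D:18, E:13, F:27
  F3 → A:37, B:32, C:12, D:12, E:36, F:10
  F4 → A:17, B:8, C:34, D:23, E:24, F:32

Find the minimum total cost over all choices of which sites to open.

77

Open {F2, F3, F4}: assign each demand point to its cheapest open site.
  A→F2 9, B→F4 8, C→F3 12, D→F3 12, E→F2 13, F→F3 10
  busing cost 64, fixed 13 → total 77.
Compare {F2, F3}: busing cost 71 + fixed 9 = 80.
Compare {F1, F2, F3, F4}: busing cost 64 + fixed 16 = 80.
Compare {F1, F2, F3}: busing cost 71 + fixed 12 = 83.
All other subsets cost ≥ 80. Minimum total cost: 77.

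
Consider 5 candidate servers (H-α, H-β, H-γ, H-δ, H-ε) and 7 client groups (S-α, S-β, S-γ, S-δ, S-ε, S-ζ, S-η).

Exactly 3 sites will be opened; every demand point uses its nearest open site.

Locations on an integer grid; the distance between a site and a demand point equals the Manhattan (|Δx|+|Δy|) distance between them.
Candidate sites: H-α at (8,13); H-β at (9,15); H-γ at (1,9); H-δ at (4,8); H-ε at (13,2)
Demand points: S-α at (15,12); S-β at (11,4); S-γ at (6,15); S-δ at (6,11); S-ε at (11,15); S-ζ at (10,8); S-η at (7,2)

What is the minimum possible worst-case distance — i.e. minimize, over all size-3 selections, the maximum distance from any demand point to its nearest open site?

Open {H-α, H-β, H-ε}.
  Farthest demand point is S-α at distance 8 (to H-α); all others are ≤ 8.
With {H-α, H-γ, H-ε} the worst case is 8.
With {H-α, H-δ, H-ε} the worst case is 8.
No size-3 selection achieves below 8.

8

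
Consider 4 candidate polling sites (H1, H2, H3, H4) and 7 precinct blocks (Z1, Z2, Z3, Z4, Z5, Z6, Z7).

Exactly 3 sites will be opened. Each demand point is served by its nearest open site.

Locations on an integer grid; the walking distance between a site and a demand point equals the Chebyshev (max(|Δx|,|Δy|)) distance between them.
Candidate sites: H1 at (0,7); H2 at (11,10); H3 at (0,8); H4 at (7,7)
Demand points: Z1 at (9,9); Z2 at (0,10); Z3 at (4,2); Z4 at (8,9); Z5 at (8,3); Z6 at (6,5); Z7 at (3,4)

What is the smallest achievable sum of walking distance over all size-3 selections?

Open {H1, H3, H4}.
  Z1→H4 2, Z2→H3 2, Z3→H1 5, Z4→H4 2, Z5→H4 4, Z6→H4 2, Z7→H1 3  ⇒ total 20.
Compare {H1, H2, H4}: total 21.
Compare {H2, H3, H4}: total 21.
No size-3 selection does better; minimum is 20.

20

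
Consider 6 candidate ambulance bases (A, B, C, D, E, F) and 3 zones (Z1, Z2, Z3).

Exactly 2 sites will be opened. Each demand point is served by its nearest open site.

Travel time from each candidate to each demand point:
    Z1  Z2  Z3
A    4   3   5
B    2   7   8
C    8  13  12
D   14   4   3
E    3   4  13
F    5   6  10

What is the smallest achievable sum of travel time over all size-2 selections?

9

Open {B, D}.
  Z1→B 2, Z2→D 4, Z3→D 3  ⇒ total 9.
Compare {A, B}: total 10.
Compare {A, D}: total 10.
No size-2 selection does better; minimum is 9.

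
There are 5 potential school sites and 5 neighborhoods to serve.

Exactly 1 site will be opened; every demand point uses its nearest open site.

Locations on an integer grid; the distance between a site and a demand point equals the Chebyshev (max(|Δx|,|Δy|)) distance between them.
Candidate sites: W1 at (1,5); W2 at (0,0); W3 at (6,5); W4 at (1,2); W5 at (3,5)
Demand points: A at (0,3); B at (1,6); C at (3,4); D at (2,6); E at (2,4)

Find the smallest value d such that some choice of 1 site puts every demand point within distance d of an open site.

Open {W1}.
  Farthest demand point is A at distance 2 (to W1); all others are ≤ 2.
With {W5} the worst case is 3.
With {W4} the worst case is 4.
No size-1 selection achieves below 2.

2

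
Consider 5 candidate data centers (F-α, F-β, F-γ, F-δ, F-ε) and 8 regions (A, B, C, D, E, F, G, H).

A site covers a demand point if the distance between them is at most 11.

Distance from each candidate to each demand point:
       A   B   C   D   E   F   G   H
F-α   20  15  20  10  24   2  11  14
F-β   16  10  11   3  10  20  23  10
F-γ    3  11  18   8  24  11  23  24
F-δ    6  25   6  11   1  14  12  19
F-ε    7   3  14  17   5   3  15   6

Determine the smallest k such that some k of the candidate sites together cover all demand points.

3

Coverage sets (demand points within 11 of each site):
  F-α: {D, F, G}
  F-β: {B, C, D, E, H}
  F-γ: {A, B, D, F}
  F-δ: {A, C, D, E}
  F-ε: {A, B, E, F, H}
No 2 sites suffice: every size-2 union leaves at least one demand point uncovered.
But {F-α, F-β, F-γ} covers everything, so the minimum is 3.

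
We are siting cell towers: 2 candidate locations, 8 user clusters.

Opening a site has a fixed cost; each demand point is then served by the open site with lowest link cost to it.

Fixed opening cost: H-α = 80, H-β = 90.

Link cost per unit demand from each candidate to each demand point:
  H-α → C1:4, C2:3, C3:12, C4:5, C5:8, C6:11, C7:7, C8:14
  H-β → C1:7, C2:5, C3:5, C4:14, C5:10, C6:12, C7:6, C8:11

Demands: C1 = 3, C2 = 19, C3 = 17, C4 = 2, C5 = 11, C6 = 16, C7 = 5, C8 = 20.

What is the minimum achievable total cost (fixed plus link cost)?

848

Open {H-α, H-β}: assign each demand point to its cheapest open site.
  C1→H-α 3×4=12, C2→H-α 19×3=57, C3→H-β 17×5=85, C4→H-α 2×5=10, C5→H-α 11×8=88, C6→H-α 16×11=176, C7→H-β 5×6=30, C8→H-β 20×11=220
  link cost 678, fixed 170 → total 848.
Compare {H-β}: link cost 781 + fixed 90 = 871.
Compare {H-α}: link cost 862 + fixed 80 = 942.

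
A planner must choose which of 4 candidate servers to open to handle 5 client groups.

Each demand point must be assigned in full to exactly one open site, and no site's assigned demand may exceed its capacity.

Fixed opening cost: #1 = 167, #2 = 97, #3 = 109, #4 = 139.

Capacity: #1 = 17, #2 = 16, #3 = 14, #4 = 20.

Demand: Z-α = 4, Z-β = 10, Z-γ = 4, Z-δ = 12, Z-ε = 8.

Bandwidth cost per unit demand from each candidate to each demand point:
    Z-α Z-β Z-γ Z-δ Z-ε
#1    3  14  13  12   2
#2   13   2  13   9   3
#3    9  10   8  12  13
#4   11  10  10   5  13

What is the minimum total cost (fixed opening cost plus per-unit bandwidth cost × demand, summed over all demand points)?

Open {#1, #2, #4}; cheapest assignment that respects the capacities:
  #1 (cap 17, load 12): Z-α, Z-ε — cost 4×3 + 8×2 = 28
  #2 (cap 16, load 10): Z-β — cost 10×2 = 20
  #4 (cap 20, load 16): Z-γ, Z-δ — cost 4×10 + 12×5 = 100
  Shipping 148, fixed 403 → total 551.
  Any other capacity-feasible assignment to {#1, #2, #4} ships for at least 148.
Compare {#2, #3, #4}: its best feasible assignment gives total 597.
Compare {#1, #2, #3}: its best feasible assignment gives total 617.
Every other set of open sites that can feasibly serve all demand totals ≥ 597 even under its best assignment. Minimum: 551.

551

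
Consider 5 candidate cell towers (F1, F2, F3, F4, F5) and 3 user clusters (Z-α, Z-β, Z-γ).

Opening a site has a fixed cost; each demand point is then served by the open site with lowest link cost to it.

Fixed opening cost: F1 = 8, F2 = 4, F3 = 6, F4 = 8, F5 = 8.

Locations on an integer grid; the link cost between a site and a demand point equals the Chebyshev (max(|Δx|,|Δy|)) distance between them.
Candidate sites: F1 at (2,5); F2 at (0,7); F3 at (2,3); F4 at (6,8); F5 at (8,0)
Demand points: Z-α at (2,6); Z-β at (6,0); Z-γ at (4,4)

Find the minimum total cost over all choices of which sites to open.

Open {F3}: assign each demand point to its cheapest open site.
  Z-α→F3 3, Z-β→F3 4, Z-γ→F3 2
  link cost 9, fixed 6 → total 15.
Compare {F1}: link cost 8 + fixed 8 = 16.
Compare {F2}: link cost 13 + fixed 4 = 17.
Compare {F2, F3}: link cost 8 + fixed 10 = 18.
All other subsets cost ≥ 16. Minimum total cost: 15.

15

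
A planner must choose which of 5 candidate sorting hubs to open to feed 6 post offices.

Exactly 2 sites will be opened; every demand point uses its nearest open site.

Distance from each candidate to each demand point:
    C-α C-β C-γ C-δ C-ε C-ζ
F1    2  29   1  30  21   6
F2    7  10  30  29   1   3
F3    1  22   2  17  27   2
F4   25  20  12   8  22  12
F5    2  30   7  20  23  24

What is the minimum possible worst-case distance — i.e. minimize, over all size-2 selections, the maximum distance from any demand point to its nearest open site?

12

Open {F2, F4}.
  Farthest demand point is C-γ at distance 12 (to F4); all others are ≤ 12.
With {F2, F3} the worst case is 17.
With {F2, F5} the worst case is 20.
No size-2 selection achieves below 12.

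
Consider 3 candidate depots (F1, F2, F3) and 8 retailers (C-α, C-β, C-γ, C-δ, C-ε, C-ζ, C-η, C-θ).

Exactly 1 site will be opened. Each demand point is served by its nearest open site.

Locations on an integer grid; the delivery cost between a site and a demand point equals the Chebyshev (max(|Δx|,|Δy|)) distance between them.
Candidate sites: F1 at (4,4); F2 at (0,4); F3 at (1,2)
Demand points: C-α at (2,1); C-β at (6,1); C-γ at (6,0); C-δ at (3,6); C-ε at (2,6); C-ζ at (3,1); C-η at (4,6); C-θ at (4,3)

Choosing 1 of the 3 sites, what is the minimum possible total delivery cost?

20

Open {F1}.
  C-α→F1 3, C-β→F1 3, C-γ→F1 4, C-δ→F1 2, C-ε→F1 2, C-ζ→F1 3, C-η→F1 2, C-θ→F1 1  ⇒ total 20.
Compare {F3}: total 28.
Compare {F2}: total 31.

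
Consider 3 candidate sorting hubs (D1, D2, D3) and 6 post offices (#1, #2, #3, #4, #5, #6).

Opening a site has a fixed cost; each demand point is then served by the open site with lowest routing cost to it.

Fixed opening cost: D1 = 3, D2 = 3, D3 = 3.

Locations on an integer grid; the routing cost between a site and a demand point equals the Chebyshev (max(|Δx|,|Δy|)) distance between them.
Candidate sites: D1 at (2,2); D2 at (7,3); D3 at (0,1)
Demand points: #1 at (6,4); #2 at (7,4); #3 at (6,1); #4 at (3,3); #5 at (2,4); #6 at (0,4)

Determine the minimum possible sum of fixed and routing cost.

15

Open {D1, D2}: assign each demand point to its cheapest open site.
  #1→D2 1, #2→D2 1, #3→D2 2, #4→D1 1, #5→D1 2, #6→D1 2
  routing cost 9, fixed 6 → total 15.
Compare {D1, D2, D3}: routing cost 9 + fixed 9 = 18.
Compare {D2, D3}: routing cost 13 + fixed 6 = 19.
Compare {D1}: routing cost 18 + fixed 3 = 21.
All other subsets cost ≥ 18. Minimum total cost: 15.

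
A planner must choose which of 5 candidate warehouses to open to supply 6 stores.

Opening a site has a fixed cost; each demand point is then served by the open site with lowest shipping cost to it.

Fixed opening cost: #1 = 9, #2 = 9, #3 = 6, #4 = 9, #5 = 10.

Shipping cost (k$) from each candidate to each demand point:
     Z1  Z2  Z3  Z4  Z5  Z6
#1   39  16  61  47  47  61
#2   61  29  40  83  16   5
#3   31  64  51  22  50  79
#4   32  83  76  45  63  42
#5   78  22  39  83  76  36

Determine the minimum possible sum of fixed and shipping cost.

154

Open {#1, #2, #3}: assign each demand point to its cheapest open site.
  Z1→#3 31, Z2→#1 16, Z3→#2 40, Z4→#3 22, Z5→#2 16, Z6→#2 5
  shipping cost 130, fixed 24 → total 154.
Compare {#2, #3}: shipping cost 143 + fixed 15 = 158.
Compare {#2, #3, #5}: shipping cost 135 + fixed 25 = 160.
Compare {#1, #2, #3, #4}: shipping cost 130 + fixed 33 = 163.
All other subsets cost ≥ 158. Minimum total cost: 154.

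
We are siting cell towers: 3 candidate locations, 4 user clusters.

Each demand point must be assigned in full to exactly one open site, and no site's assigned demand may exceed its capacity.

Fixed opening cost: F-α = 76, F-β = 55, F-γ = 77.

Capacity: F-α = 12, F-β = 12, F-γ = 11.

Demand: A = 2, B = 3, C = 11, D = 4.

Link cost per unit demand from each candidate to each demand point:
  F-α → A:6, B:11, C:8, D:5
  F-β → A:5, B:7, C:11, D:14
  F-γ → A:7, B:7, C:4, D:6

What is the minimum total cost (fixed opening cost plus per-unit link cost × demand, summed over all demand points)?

Open {F-α, F-γ}; cheapest assignment that respects the capacities:
  F-α (cap 12, load 9): A, B, D — cost 2×6 + 3×11 + 4×5 = 65
  F-γ (cap 11, load 11): C — cost 11×4 = 44
  Shipping 109, fixed 153 → total 262.
  Any other capacity-feasible assignment to {F-α, F-γ} ships for at least 109.
Compare {F-β, F-γ}: its best feasible assignment gives total 263.
Compare {F-α, F-β, F-γ}: its best feasible assignment gives total 303.
Every other set of open sites that can feasibly serve all demand totals ≥ 263 even under its best assignment. Minimum: 262.

262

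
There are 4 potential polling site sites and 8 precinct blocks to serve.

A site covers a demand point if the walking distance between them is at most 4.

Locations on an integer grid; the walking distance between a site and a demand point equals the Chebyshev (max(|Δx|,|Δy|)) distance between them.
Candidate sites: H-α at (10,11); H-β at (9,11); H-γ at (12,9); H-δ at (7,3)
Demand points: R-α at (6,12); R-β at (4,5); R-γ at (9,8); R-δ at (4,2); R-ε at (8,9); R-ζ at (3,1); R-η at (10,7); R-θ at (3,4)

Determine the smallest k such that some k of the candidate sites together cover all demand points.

2

Coverage sets (demand points within 4 of each site):
  H-α: {R-α, R-γ, R-ε, R-η}
  H-β: {R-α, R-γ, R-ε, R-η}
  H-γ: {R-γ, R-ε, R-η}
  H-δ: {R-β, R-δ, R-ζ, R-η, R-θ}
No single site covers all 8 demand points.
But {H-α, H-δ} covers everything, so the minimum is 2.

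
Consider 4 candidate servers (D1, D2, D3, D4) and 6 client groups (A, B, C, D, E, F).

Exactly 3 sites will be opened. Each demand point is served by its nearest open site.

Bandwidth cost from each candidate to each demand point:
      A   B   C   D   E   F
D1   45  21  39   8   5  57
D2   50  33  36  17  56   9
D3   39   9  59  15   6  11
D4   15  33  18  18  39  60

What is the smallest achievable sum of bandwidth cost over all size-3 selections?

Open {D1, D3, D4}.
  A→D4 15, B→D3 9, C→D4 18, D→D1 8, E→D1 5, F→D3 11  ⇒ total 66.
Compare {D2, D3, D4}: total 72.
Compare {D1, D2, D4}: total 76.
No size-3 selection does better; minimum is 66.

66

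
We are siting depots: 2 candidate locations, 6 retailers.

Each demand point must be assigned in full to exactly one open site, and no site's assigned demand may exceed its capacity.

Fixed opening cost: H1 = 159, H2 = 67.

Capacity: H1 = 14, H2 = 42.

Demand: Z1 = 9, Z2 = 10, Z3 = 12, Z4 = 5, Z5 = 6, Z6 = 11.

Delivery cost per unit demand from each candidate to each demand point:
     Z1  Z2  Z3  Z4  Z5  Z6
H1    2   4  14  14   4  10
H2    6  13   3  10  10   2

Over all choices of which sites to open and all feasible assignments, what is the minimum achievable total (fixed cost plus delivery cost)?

562

Open {H1, H2}; cheapest assignment that respects the capacities:
  H1 (cap 14, load 14): Z1, Z4 — cost 9×2 + 5×14 = 88
  H2 (cap 42, load 39): Z2, Z3, Z5, Z6 — cost 10×13 + 12×3 + 6×10 + 11×2 = 248
  Shipping 336, fixed 226 → total 562.
  Any other capacity-feasible assignment to {H1, H2} ships for at least 336.
Total demand is 53 and no other set of sites has combined capacity ≥ 53, so {H1, H2} is the only feasible choice of open sites. Minimum: 562.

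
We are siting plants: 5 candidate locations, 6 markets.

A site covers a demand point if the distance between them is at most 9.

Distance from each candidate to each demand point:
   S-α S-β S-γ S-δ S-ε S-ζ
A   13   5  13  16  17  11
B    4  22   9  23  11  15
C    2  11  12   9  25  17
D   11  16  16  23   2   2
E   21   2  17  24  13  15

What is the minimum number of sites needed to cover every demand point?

4

Coverage sets (demand points within 9 of each site):
  A: {S-β}
  B: {S-α, S-γ}
  C: {S-α, S-δ}
  D: {S-ε, S-ζ}
  E: {S-β}
No 3 sites suffice: every size-3 union leaves at least one demand point uncovered.
But {A, B, C, D} covers everything, so the minimum is 4.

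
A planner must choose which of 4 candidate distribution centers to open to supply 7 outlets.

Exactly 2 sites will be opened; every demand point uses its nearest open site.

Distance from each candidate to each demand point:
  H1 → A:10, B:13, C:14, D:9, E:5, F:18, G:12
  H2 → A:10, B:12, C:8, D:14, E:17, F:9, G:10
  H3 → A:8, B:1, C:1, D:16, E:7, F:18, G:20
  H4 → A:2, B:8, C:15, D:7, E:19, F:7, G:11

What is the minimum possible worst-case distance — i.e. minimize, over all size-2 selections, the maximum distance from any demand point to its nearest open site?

11

Open {H3, H4}.
  Farthest demand point is G at distance 11 (to H4); all others are ≤ 11.
With {H1, H2} the worst case is 12.
With {H1, H4} the worst case is 14.
No size-2 selection achieves below 11.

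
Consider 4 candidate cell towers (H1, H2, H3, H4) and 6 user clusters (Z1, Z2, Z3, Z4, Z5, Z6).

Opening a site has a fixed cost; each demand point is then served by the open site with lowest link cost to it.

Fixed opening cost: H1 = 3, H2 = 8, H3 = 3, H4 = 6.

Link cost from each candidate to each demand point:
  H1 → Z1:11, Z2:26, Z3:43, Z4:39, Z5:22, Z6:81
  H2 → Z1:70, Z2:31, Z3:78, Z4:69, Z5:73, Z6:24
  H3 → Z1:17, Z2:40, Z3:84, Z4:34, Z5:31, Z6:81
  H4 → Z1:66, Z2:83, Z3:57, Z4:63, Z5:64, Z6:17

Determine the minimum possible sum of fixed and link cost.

Open {H1, H3, H4}: assign each demand point to its cheapest open site.
  Z1→H1 11, Z2→H1 26, Z3→H1 43, Z4→H3 34, Z5→H1 22, Z6→H4 17
  link cost 153, fixed 12 → total 165.
Compare {H1, H4}: link cost 158 + fixed 9 = 167.
Compare {H1, H2, H3, H4}: link cost 153 + fixed 20 = 173.
Compare {H1, H2, H3}: link cost 160 + fixed 14 = 174.
All other subsets cost ≥ 167. Minimum total cost: 165.

165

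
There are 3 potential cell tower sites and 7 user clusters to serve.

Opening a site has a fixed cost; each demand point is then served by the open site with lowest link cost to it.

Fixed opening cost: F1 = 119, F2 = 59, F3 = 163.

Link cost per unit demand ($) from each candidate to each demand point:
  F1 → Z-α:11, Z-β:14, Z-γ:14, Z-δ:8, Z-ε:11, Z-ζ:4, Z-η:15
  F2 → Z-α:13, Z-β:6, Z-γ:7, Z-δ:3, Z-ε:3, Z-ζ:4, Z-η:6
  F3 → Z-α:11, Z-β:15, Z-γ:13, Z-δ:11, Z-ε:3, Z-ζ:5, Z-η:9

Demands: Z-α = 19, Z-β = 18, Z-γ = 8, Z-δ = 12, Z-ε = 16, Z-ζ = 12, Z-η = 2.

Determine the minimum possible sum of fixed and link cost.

614

Open {F2}: assign each demand point to its cheapest open site.
  Z-α→F2 19×13=247, Z-β→F2 18×6=108, Z-γ→F2 8×7=56, Z-δ→F2 12×3=36, Z-ε→F2 16×3=48, Z-ζ→F2 12×4=48, Z-η→F2 2×6=12
  link cost 555, fixed 59 → total 614.
Compare {F1, F2}: link cost 517 + fixed 178 = 695.
Compare {F2, F3}: link cost 517 + fixed 222 = 739.
Compare {F1, F2, F3}: link cost 517 + fixed 341 = 858.
All other subsets cost ≥ 695. Minimum total cost: 614.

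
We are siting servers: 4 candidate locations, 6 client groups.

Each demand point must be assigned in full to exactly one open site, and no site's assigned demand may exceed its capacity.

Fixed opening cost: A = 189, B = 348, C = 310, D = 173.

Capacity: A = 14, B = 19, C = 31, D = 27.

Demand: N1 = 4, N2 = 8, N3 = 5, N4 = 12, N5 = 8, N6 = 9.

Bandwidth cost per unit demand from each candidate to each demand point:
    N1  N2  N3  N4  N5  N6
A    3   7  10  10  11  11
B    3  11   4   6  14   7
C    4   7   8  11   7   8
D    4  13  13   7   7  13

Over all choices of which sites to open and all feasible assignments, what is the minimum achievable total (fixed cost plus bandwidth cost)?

Open {C, D}; cheapest assignment that respects the capacities:
  C (cap 31, load 30): N2, N3, N5, N6 — cost 8×7 + 5×8 + 8×7 + 9×8 = 224
  D (cap 27, load 16): N1, N4 — cost 4×4 + 12×7 = 100
  Shipping 324, fixed 483 → total 807.
  Any other capacity-feasible assignment to {C, D} ships for at least 324.
Compare {B, C}: its best feasible assignment gives total 950.
Compare {A, C, D}: its best feasible assignment gives total 992.
Every other set of open sites that can feasibly serve all demand totals ≥ 950 even under its best assignment. Minimum: 807.

807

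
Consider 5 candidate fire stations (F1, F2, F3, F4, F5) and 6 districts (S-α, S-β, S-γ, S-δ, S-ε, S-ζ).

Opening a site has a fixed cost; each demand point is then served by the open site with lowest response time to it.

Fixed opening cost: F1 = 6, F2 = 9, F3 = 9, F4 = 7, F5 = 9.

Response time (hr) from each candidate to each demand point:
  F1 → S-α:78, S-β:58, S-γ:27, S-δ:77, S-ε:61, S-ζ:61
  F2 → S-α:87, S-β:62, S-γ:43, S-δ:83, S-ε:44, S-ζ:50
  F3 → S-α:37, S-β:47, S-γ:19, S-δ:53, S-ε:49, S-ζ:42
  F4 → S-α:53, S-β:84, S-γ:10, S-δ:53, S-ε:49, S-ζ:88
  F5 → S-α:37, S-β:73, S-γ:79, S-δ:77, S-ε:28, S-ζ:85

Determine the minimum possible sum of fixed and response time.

242

Open {F3, F4, F5}: assign each demand point to its cheapest open site.
  S-α→F3 37, S-β→F3 47, S-γ→F4 10, S-δ→F3 53, S-ε→F5 28, S-ζ→F3 42
  response time 217, fixed 25 → total 242.
Compare {F3, F5}: response time 226 + fixed 18 = 244.
Compare {F1, F3, F4, F5}: response time 217 + fixed 31 = 248.
Compare {F1, F3, F5}: response time 226 + fixed 24 = 250.
All other subsets cost ≥ 244. Minimum total cost: 242.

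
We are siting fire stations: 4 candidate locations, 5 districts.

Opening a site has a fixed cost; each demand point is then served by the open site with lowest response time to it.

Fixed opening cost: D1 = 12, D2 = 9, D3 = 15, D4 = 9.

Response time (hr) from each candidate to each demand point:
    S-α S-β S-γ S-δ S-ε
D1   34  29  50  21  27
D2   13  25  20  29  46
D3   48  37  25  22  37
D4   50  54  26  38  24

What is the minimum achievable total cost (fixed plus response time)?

127

Open {D1, D2}: assign each demand point to its cheapest open site.
  S-α→D2 13, S-β→D2 25, S-γ→D2 20, S-δ→D1 21, S-ε→D1 27
  response time 106, fixed 21 → total 127.
Compare {D2, D4}: response time 111 + fixed 18 = 129.
Compare {D1, D2, D4}: response time 103 + fixed 30 = 133.
Compare {D2, D3, D4}: response time 104 + fixed 33 = 137.
All other subsets cost ≥ 129. Minimum total cost: 127.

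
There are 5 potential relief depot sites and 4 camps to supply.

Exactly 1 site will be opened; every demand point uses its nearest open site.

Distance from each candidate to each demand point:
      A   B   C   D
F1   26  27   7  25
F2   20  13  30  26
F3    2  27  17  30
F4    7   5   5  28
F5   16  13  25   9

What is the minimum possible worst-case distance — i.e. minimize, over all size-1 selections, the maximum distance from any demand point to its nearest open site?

25

Open {F5}.
  Farthest demand point is C at distance 25 (to F5); all others are ≤ 25.
With {F1} the worst case is 27.
With {F4} the worst case is 28.
No size-1 selection achieves below 25.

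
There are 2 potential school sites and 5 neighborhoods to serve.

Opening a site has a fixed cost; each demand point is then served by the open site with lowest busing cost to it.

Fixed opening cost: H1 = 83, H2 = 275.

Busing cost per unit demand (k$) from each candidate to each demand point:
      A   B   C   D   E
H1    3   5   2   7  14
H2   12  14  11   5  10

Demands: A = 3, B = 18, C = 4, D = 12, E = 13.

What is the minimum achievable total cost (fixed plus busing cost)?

Open {H1}: assign each demand point to its cheapest open site.
  A→H1 3×3=9, B→H1 18×5=90, C→H1 4×2=8, D→H1 12×7=84, E→H1 13×14=182
  busing cost 373, fixed 83 → total 456.
Compare {H1, H2}: busing cost 297 + fixed 358 = 655.
Compare {H2}: busing cost 522 + fixed 275 = 797.

456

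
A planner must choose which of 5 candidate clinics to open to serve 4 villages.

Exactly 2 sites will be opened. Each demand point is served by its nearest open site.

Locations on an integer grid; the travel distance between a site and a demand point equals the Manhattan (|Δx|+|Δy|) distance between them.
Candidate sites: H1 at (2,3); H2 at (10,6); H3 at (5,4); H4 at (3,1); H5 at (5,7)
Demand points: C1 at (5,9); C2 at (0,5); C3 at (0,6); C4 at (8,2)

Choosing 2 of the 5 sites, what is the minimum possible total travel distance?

Open {H1, H5}.
  C1→H5 2, C2→H1 4, C3→H1 5, C4→H1 7  ⇒ total 18.
Compare {H1, H3}: total 19.
Compare {H3, H5}: total 19.
No size-2 selection does better; minimum is 18.

18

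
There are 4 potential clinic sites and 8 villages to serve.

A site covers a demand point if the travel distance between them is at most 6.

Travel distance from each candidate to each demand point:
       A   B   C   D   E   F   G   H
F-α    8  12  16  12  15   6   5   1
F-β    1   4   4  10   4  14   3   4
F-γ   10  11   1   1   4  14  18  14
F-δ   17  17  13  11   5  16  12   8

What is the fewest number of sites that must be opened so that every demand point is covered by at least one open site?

3

Coverage sets (demand points within 6 of each site):
  F-α: {F, G, H}
  F-β: {A, B, C, E, G, H}
  F-γ: {C, D, E}
  F-δ: {E}
No 2 sites suffice: every size-2 union leaves at least one demand point uncovered.
But {F-α, F-β, F-γ} covers everything, so the minimum is 3.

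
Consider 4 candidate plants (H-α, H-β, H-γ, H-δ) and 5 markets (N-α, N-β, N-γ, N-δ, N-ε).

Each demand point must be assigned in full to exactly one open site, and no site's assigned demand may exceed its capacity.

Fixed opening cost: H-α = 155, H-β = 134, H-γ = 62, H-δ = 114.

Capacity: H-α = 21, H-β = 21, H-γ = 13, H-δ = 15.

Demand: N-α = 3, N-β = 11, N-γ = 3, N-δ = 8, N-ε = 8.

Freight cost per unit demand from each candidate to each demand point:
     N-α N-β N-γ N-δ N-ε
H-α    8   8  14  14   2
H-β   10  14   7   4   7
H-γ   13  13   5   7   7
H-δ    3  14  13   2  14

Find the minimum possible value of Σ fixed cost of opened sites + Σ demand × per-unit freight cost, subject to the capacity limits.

Open {H-α, H-δ}; cheapest assignment that respects the capacities:
  H-α (cap 21, load 19): N-β, N-ε — cost 11×8 + 8×2 = 104
  H-δ (cap 15, load 14): N-α, N-γ, N-δ — cost 3×3 + 3×13 + 8×2 = 64
  Shipping 168, fixed 269 → total 437.
  Any other capacity-feasible assignment to {H-α, H-δ} ships for at least 168.
Compare {H-α, H-γ, H-δ}: its best feasible assignment gives total 475.
Compare {H-α, H-β}: its best feasible assignment gives total 476.
Every other set of open sites that can feasibly serve all demand totals ≥ 475 even under its best assignment. Minimum: 437.

437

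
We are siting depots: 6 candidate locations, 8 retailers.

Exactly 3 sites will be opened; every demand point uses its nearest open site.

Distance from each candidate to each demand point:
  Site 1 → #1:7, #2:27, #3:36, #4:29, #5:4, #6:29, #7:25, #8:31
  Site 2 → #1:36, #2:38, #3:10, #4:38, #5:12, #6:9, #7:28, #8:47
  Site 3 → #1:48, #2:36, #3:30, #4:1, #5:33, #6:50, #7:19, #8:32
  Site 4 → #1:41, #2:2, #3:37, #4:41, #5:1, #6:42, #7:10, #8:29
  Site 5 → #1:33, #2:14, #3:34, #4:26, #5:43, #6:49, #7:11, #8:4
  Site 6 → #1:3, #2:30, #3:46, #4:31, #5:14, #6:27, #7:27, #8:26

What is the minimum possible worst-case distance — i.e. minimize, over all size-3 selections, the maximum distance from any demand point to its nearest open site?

26

Open {Site 1, Site 2, Site 5}.
  Farthest demand point is #4 at distance 26 (to Site 5); all others are ≤ 26.
With {Site 2, Site 5, Site 6} the worst case is 26.
With {Site 1, Site 2, Site 4} the worst case is 29.
No size-3 selection achieves below 26.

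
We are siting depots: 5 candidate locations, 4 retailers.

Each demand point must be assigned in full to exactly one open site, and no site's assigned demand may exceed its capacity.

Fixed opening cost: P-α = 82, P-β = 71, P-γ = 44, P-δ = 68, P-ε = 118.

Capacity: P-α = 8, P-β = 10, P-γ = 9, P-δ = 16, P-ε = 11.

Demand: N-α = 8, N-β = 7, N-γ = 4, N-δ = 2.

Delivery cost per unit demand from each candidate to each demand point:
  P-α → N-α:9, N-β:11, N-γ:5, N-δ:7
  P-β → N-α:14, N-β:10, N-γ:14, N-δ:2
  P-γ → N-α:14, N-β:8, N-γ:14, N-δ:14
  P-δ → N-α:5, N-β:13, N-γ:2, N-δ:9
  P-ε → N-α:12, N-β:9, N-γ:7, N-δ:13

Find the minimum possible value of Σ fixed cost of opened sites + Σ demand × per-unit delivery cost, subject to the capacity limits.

Open {P-γ, P-δ}; cheapest assignment that respects the capacities:
  P-γ (cap 9, load 7): N-β — cost 7×8 = 56
  P-δ (cap 16, load 14): N-α, N-γ, N-δ — cost 8×5 + 4×2 + 2×9 = 66
  Shipping 122, fixed 112 → total 234.
  Any other capacity-feasible assignment to {P-γ, P-δ} ships for at least 122.
Compare {P-β, P-δ}: its best feasible assignment gives total 261.
Compare {P-β, P-γ, P-δ}: its best feasible assignment gives total 291.
Every other set of open sites that can feasibly serve all demand totals ≥ 261 even under its best assignment. Minimum: 234.

234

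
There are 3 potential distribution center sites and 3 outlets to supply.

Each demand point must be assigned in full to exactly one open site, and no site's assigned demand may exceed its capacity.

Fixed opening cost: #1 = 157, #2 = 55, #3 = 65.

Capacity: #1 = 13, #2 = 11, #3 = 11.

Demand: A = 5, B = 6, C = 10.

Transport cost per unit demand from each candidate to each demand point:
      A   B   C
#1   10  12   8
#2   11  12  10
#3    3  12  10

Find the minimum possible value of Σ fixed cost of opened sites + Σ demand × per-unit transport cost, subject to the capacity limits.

307

Open {#2, #3}; cheapest assignment that respects the capacities:
  #2 (cap 11, load 10): C — cost 10×10 = 100
  #3 (cap 11, load 11): A, B — cost 5×3 + 6×12 = 87
  Shipping 187, fixed 120 → total 307.
  Any other capacity-feasible assignment to {#2, #3} ships for at least 187.
Compare {#1, #3}: its best feasible assignment gives total 389.
Compare {#1, #2}: its best feasible assignment gives total 419.
Every other set of open sites that can feasibly serve all demand totals ≥ 389 even under its best assignment. Minimum: 307.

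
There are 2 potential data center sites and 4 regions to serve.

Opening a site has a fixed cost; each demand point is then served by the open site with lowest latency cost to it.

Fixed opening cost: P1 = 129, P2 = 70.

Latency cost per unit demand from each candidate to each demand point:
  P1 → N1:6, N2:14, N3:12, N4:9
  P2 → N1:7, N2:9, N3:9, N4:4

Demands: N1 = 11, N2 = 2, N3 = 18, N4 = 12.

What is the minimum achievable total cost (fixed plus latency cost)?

375

Open {P2}: assign each demand point to its cheapest open site.
  N1→P2 11×7=77, N2→P2 2×9=18, N3→P2 18×9=162, N4→P2 12×4=48
  latency cost 305, fixed 70 → total 375.
Compare {P1, P2}: latency cost 294 + fixed 199 = 493.
Compare {P1}: latency cost 418 + fixed 129 = 547.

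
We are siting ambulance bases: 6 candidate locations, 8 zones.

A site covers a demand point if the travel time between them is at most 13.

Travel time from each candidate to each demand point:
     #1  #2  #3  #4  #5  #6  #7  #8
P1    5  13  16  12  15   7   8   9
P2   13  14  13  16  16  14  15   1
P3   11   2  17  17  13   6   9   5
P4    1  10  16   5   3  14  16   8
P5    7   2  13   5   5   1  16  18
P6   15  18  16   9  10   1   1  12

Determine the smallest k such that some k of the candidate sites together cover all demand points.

2

Coverage sets (demand points within 13 of each site):
  P1: {#1, #2, #4, #6, #7, #8}
  P2: {#1, #3, #8}
  P3: {#1, #2, #5, #6, #7, #8}
  P4: {#1, #2, #4, #5, #8}
  P5: {#1, #2, #3, #4, #5, #6}
  P6: {#4, #5, #6, #7, #8}
No single site covers all 8 demand points.
But {P1, P5} covers everything, so the minimum is 2.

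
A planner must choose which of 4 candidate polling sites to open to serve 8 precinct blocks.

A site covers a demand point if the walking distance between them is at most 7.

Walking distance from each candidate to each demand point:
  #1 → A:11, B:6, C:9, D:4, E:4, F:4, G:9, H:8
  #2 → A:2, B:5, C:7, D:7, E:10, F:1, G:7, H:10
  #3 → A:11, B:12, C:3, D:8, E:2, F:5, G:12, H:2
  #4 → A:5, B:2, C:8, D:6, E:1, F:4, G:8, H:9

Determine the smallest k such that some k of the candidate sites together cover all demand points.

2

Coverage sets (demand points within 7 of each site):
  #1: {B, D, E, F}
  #2: {A, B, C, D, F, G}
  #3: {C, E, F, H}
  #4: {A, B, D, E, F}
No single site covers all 8 demand points.
But {#2, #3} covers everything, so the minimum is 2.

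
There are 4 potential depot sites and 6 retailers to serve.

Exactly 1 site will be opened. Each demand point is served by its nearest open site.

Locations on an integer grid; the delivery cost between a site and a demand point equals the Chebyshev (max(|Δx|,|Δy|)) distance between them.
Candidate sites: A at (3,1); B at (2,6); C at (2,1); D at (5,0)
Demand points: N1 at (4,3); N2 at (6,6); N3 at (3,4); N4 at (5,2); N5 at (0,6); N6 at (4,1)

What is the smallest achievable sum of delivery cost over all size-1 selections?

18

Open {A}.
  N1→A 2, N2→A 5, N3→A 3, N4→A 2, N5→A 5, N6→A 1  ⇒ total 18.
Compare {B}: total 20.
Compare {C}: total 20.
No size-1 selection does better; minimum is 18.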